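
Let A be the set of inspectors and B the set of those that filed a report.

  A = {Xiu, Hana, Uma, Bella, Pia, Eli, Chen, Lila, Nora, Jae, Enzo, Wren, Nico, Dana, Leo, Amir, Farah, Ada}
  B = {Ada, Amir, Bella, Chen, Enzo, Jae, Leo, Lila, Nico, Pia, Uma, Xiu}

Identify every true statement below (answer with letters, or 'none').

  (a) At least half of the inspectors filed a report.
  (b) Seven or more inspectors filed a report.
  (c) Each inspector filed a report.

(a), (b)

|A| = 18, |A ∩ B| = 12, |A ∖ B| = 6.
(a) |A ∩ B| ≥ |A ∖ B|: holds.
(b) |A ∩ B| ≥ 7: holds.
(c) A ⊆ B, i.e. every element of A is in B (|A ∖ B| = 0): fails.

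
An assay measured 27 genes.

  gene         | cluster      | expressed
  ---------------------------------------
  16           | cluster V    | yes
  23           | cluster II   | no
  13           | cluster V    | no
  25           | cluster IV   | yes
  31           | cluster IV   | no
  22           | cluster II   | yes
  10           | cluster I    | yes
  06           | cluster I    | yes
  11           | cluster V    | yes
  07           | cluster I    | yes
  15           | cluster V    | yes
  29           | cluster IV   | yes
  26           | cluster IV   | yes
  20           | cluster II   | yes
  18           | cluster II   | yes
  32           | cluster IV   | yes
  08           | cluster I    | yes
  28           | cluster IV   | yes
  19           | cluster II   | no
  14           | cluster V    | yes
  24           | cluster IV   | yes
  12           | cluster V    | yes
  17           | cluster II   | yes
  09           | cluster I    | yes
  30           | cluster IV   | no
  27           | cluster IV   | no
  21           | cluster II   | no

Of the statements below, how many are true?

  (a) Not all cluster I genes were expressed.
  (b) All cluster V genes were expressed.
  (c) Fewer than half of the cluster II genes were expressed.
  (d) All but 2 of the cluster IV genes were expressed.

0

(a) cluster I: |A| = 5, |A ∩ B| = 5; needs A ⊄ B (|A ∖ B| ≥ 1) — false.
(b) cluster V: |A| = 6, |A ∩ B| = 5; needs A ⊆ B, i.e. every element of A is in B (|A ∖ B| = 0) — false.
(c) cluster II: |A| = 7, |A ∩ B| = 4; needs |A ∩ B| < |A ∖ B| — false.
(d) cluster IV: |A| = 9, |A ∩ B| = 6; needs |A ∖ B| = 2 — false.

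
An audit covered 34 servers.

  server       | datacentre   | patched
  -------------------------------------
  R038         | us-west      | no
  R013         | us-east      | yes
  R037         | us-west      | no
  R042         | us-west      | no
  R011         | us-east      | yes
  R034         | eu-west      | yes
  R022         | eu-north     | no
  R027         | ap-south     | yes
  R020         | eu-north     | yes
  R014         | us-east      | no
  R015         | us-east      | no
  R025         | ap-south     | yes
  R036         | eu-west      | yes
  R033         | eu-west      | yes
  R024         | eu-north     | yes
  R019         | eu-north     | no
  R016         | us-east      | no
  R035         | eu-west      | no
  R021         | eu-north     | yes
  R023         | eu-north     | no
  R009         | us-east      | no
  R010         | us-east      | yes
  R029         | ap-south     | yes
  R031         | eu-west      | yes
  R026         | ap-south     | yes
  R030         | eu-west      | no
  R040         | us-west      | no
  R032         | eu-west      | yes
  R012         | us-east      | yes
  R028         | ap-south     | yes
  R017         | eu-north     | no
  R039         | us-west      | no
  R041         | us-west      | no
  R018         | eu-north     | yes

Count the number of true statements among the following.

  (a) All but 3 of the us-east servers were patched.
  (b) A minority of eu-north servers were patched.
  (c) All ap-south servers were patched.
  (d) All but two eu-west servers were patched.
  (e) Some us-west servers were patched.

2

(a) us-east: |A| = 8, |A ∩ B| = 4; needs |A ∖ B| = 3 — false.
(b) eu-north: |A| = 8, |A ∩ B| = 4; needs |A ∩ B| < |A ∖ B| — false.
(c) ap-south: |A| = 5, |A ∩ B| = 5; needs A ⊆ B, i.e. every element of A is in B (|A ∖ B| = 0) — true.
(d) eu-west: |A| = 7, |A ∩ B| = 5; needs |A ∖ B| = 2 — true.
(e) us-west: |A| = 6, |A ∩ B| = 0; needs A ∩ B ≠ ∅ (|A ∩ B| ≥ 1) — false.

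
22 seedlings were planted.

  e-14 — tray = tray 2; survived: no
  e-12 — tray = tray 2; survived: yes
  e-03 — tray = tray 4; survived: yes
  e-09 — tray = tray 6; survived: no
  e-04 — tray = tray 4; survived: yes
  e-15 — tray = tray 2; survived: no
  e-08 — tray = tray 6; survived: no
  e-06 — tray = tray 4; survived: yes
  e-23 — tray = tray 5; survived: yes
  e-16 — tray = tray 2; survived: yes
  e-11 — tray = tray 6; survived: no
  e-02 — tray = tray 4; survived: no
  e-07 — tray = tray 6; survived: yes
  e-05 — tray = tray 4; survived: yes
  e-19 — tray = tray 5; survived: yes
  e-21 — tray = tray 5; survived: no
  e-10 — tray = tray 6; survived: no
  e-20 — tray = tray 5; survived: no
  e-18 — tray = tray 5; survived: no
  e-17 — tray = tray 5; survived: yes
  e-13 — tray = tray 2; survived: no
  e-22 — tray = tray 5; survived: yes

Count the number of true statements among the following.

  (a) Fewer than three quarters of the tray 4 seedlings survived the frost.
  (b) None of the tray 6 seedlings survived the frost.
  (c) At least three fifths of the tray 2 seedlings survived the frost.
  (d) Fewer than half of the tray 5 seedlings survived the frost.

0

(a) tray 4: |A| = 5, |A ∩ B| = 4; needs |A ∩ B| / |A| < 3/4 — false.
(b) tray 6: |A| = 5, |A ∩ B| = 1; needs A ∩ B = ∅ (|A ∩ B| = 0) — false.
(c) tray 2: |A| = 5, |A ∩ B| = 2; needs |A ∩ B| / |A| ≥ 3/5 — false.
(d) tray 5: |A| = 7, |A ∩ B| = 4; needs |A ∩ B| < |A ∖ B| — false.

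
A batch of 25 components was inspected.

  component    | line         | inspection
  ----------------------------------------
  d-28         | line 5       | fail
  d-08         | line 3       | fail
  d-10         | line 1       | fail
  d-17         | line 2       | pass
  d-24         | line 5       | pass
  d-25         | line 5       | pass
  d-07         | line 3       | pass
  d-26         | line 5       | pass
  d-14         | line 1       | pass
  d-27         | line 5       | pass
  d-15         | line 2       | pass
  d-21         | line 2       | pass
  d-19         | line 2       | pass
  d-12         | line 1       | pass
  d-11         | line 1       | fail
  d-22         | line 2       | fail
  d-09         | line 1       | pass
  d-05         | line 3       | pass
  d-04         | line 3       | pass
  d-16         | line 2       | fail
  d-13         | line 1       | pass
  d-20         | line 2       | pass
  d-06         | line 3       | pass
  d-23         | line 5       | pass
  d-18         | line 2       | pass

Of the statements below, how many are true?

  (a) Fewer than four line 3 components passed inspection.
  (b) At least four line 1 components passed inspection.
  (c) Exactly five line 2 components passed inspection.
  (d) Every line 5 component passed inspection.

(a) line 3: |A| = 5, |A ∩ B| = 4; needs |A ∩ B| < 4 — false.
(b) line 1: |A| = 6, |A ∩ B| = 4; needs |A ∩ B| ≥ 4 — true.
(c) line 2: |A| = 8, |A ∩ B| = 6; needs |A ∩ B| = 5 — false.
(d) line 5: |A| = 6, |A ∩ B| = 5; needs A ⊆ B, i.e. every element of A is in B (|A ∖ B| = 0) — false.

1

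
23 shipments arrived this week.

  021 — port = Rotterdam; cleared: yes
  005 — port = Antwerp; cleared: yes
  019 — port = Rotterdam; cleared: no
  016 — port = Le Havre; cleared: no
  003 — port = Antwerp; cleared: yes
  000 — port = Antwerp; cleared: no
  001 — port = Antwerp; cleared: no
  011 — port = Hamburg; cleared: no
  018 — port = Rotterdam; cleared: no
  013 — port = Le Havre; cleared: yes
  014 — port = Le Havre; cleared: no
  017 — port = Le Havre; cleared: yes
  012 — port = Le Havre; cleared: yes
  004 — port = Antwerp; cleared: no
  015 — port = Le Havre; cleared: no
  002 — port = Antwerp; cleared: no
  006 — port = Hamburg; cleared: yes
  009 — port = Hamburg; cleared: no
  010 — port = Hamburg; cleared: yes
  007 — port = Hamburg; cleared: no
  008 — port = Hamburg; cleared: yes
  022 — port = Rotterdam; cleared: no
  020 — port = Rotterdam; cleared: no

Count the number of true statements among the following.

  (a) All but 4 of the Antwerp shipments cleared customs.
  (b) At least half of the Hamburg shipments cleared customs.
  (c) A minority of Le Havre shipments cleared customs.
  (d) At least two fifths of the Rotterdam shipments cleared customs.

2

(a) Antwerp: |A| = 6, |A ∩ B| = 2; needs |A ∖ B| = 4 — true.
(b) Hamburg: |A| = 6, |A ∩ B| = 3; needs |A ∩ B| ≥ |A ∖ B| — true.
(c) Le Havre: |A| = 6, |A ∩ B| = 3; needs |A ∩ B| < |A ∖ B| — false.
(d) Rotterdam: |A| = 5, |A ∩ B| = 1; needs |A ∩ B| / |A| ≥ 2/5 — false.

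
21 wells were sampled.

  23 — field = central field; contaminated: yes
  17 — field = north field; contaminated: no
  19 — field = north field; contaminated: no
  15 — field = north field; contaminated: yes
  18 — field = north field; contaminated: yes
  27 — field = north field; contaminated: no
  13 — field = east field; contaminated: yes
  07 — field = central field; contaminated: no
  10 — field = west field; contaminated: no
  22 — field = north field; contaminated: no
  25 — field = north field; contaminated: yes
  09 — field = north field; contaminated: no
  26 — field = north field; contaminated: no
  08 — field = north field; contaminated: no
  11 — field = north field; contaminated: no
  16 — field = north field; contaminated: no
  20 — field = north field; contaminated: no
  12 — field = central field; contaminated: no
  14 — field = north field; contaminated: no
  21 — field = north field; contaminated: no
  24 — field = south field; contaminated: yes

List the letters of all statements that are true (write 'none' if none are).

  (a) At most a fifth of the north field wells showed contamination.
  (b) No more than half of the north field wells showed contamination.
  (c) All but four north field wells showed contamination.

|A| = 15, |A ∩ B| = 3, |A ∖ B| = 12.
(a) |A ∩ B| / |A| ≤ 1/5: holds.
(b) |A ∩ B| ≤ |A ∖ B|: holds.
(c) |A ∖ B| = 4: fails.

(a), (b)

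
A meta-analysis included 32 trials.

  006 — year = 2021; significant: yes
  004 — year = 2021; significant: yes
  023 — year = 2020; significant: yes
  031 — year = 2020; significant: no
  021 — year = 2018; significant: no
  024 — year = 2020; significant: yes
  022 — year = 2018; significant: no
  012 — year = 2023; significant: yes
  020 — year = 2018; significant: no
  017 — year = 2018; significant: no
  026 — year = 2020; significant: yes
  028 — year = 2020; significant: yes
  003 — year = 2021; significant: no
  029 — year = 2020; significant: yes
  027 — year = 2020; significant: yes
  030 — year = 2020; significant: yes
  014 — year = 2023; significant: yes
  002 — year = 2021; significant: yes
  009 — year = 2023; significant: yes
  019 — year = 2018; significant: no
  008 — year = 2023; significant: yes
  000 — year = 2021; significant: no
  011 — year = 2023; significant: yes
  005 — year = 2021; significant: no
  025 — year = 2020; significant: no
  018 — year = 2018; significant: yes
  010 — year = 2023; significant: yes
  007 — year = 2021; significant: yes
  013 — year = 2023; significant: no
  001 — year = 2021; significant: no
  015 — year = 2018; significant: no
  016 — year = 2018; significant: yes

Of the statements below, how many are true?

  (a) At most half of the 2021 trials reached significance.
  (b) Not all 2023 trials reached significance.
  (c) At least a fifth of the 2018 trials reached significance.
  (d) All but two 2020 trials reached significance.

4

(a) 2021: |A| = 8, |A ∩ B| = 4; needs |A ∩ B| ≤ |A ∖ B| — true.
(b) 2023: |A| = 7, |A ∩ B| = 6; needs A ⊄ B (|A ∖ B| ≥ 1) — true.
(c) 2018: |A| = 8, |A ∩ B| = 2; needs |A ∩ B| / |A| ≥ 1/5 — true.
(d) 2020: |A| = 9, |A ∩ B| = 7; needs |A ∖ B| = 2 — true.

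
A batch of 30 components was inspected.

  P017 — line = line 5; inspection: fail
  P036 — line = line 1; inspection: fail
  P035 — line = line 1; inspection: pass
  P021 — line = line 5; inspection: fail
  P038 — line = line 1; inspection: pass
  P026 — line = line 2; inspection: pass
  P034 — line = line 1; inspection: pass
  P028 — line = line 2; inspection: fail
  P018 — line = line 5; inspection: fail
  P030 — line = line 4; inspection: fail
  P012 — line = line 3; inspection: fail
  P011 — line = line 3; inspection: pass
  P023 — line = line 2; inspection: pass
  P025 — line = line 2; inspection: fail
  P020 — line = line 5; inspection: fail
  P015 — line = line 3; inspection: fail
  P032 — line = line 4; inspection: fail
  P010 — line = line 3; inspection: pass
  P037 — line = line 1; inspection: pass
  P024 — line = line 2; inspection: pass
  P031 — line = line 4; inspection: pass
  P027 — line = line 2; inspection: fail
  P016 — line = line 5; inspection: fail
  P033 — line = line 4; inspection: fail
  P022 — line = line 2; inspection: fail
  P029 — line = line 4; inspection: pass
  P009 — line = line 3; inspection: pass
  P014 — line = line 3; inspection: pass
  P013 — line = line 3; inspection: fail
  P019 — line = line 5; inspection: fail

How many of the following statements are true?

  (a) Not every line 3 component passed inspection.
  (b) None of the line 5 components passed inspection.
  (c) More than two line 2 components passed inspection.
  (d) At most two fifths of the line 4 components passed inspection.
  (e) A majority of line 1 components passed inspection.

5

(a) line 3: |A| = 7, |A ∩ B| = 4; needs A ⊄ B (|A ∖ B| ≥ 1) — true.
(b) line 5: |A| = 6, |A ∩ B| = 0; needs A ∩ B = ∅ (|A ∩ B| = 0) — true.
(c) line 2: |A| = 7, |A ∩ B| = 3; needs |A ∩ B| > 2 — true.
(d) line 4: |A| = 5, |A ∩ B| = 2; needs |A ∩ B| / |A| ≤ 2/5 — true.
(e) line 1: |A| = 5, |A ∩ B| = 4; needs |A ∩ B| > |A ∖ B| — true.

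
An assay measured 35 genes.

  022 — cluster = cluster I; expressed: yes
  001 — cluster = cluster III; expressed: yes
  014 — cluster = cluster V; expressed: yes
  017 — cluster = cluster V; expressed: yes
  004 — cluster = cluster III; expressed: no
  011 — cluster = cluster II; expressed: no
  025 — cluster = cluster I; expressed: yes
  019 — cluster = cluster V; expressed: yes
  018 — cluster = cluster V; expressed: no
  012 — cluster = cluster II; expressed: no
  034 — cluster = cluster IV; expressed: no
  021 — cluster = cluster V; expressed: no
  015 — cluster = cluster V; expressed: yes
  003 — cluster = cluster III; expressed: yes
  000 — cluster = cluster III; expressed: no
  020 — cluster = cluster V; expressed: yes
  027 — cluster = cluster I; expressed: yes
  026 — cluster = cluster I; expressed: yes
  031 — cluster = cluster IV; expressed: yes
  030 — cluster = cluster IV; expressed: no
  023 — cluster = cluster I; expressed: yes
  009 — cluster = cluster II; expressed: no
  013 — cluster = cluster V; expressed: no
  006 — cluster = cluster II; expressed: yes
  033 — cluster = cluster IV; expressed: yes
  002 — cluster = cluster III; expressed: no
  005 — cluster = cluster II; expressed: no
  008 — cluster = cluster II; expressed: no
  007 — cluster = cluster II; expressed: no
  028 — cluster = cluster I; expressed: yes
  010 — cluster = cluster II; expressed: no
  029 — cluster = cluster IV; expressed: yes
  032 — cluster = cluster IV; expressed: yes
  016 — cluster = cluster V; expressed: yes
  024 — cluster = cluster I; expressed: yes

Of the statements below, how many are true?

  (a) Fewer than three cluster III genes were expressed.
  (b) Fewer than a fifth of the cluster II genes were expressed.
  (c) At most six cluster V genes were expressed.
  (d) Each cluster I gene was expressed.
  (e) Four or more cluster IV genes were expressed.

(a) cluster III: |A| = 5, |A ∩ B| = 2; needs |A ∩ B| < 3 — true.
(b) cluster II: |A| = 8, |A ∩ B| = 1; needs |A ∩ B| / |A| < 1/5 — true.
(c) cluster V: |A| = 9, |A ∩ B| = 6; needs |A ∩ B| ≤ 6 — true.
(d) cluster I: |A| = 7, |A ∩ B| = 7; needs A ⊆ B, i.e. every element of A is in B (|A ∖ B| = 0) — true.
(e) cluster IV: |A| = 6, |A ∩ B| = 4; needs |A ∩ B| ≥ 4 — true.

5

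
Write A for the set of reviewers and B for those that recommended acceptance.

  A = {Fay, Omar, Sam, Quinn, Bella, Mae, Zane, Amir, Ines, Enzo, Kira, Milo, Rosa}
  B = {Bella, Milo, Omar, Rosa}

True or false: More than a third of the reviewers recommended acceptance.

False

The determiner here denotes the relation: |A ∩ B| / |A| > 1/3.
A (the restrictor) = {Fay, Omar, Sam, Quinn, Bella, Mae, Zane, Amir, Ines, Enzo, Kira, Milo, Rosa}, |A| = 13.
A ∩ B = {Omar, Bella, Milo, Rosa}, so |A ∩ B| = 4.
A ∖ B = {Fay, Sam, Quinn, Mae, Zane, Amir, Ines, Enzo, Kira}, so |A ∖ B| = 9.
|A ∩ B|/|A| = 4/13, so the statement is false.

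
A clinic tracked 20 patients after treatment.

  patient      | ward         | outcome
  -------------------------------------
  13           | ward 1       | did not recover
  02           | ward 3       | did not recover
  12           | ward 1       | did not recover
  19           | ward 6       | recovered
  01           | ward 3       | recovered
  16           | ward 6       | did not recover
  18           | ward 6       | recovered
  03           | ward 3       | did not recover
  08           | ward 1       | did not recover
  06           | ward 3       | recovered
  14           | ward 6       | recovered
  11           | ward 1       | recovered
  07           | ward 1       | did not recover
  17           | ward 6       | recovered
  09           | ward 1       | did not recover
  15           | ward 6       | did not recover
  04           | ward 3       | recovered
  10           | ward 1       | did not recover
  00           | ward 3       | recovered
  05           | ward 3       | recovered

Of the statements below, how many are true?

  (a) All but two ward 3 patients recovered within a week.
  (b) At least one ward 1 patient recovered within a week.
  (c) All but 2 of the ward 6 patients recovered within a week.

3

(a) ward 3: |A| = 7, |A ∩ B| = 5; needs |A ∖ B| = 2 — true.
(b) ward 1: |A| = 7, |A ∩ B| = 1; needs A ∩ B ≠ ∅ (|A ∩ B| ≥ 1) — true.
(c) ward 6: |A| = 6, |A ∩ B| = 4; needs |A ∖ B| = 2 — true.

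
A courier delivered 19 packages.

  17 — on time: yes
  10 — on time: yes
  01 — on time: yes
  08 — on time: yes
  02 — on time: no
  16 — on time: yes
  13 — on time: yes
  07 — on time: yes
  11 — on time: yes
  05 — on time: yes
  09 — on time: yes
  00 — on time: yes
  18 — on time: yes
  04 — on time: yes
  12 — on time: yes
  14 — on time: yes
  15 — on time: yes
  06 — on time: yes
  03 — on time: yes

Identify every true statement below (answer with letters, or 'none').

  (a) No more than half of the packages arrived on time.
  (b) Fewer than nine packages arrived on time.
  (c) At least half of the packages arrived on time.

|A| = 19, |A ∩ B| = 18, |A ∖ B| = 1.
(a) |A ∩ B| ≤ |A ∖ B|: fails.
(b) |A ∩ B| < 9: fails.
(c) |A ∩ B| ≥ |A ∖ B|: holds.

(c)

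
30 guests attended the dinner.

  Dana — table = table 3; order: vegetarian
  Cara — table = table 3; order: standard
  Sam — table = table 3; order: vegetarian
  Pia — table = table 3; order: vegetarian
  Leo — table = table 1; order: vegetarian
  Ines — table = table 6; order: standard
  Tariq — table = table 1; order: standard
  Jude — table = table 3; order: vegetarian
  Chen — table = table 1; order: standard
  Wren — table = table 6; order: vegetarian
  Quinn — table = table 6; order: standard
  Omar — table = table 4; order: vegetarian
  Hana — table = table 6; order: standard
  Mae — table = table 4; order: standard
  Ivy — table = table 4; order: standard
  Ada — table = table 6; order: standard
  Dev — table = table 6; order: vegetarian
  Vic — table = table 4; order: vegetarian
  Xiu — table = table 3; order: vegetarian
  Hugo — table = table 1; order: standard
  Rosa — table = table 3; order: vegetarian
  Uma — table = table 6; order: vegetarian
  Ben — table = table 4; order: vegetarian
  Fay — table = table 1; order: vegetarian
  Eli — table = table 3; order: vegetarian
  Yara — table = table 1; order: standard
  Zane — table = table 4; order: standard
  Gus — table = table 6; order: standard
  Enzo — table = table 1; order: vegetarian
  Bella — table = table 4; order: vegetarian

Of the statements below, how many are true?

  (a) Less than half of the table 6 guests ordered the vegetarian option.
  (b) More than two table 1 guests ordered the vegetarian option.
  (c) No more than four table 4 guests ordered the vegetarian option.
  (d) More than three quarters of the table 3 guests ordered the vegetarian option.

(a) table 6: |A| = 8, |A ∩ B| = 3; needs |A ∩ B| < |A ∖ B| — true.
(b) table 1: |A| = 7, |A ∩ B| = 3; needs |A ∩ B| > 2 — true.
(c) table 4: |A| = 7, |A ∩ B| = 4; needs |A ∩ B| ≤ 4 — true.
(d) table 3: |A| = 8, |A ∩ B| = 7; needs |A ∩ B| / |A| > 3/4 — true.

4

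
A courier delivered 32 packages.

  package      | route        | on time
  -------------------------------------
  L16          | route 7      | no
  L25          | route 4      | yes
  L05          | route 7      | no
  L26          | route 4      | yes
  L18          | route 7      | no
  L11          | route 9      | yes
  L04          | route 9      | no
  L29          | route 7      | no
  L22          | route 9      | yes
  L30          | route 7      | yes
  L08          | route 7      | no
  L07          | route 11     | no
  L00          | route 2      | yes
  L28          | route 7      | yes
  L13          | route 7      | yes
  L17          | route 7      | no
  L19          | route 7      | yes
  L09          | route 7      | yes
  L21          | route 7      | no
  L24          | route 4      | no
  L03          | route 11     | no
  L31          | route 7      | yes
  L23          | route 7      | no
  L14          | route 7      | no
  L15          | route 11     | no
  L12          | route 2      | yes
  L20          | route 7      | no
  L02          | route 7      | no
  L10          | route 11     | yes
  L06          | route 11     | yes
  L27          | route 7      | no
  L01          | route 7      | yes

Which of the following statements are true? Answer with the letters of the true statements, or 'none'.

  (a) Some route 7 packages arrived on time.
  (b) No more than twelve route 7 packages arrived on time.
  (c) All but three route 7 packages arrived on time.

(a), (b)

|A| = 19, |A ∩ B| = 7, |A ∖ B| = 12.
(a) A ∩ B ≠ ∅ (|A ∩ B| ≥ 1): holds.
(b) |A ∩ B| ≤ 12: holds.
(c) |A ∖ B| = 3: fails.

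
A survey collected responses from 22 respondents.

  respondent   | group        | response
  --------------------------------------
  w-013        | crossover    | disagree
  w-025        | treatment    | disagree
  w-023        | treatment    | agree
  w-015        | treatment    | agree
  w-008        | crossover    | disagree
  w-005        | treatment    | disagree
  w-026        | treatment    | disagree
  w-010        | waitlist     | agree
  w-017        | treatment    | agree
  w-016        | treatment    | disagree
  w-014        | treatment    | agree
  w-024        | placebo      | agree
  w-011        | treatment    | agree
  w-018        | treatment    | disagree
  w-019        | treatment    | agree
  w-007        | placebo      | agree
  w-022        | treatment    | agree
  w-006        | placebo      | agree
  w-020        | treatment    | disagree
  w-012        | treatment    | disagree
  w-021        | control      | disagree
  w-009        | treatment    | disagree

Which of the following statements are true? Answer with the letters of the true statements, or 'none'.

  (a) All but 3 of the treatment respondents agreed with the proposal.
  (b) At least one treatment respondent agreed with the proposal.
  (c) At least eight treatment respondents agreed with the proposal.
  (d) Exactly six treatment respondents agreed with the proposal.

(b)

|A| = 15, |A ∩ B| = 7, |A ∖ B| = 8.
(a) |A ∖ B| = 3: fails.
(b) A ∩ B ≠ ∅ (|A ∩ B| ≥ 1): holds.
(c) |A ∩ B| ≥ 8: fails.
(d) |A ∩ B| = 6: fails.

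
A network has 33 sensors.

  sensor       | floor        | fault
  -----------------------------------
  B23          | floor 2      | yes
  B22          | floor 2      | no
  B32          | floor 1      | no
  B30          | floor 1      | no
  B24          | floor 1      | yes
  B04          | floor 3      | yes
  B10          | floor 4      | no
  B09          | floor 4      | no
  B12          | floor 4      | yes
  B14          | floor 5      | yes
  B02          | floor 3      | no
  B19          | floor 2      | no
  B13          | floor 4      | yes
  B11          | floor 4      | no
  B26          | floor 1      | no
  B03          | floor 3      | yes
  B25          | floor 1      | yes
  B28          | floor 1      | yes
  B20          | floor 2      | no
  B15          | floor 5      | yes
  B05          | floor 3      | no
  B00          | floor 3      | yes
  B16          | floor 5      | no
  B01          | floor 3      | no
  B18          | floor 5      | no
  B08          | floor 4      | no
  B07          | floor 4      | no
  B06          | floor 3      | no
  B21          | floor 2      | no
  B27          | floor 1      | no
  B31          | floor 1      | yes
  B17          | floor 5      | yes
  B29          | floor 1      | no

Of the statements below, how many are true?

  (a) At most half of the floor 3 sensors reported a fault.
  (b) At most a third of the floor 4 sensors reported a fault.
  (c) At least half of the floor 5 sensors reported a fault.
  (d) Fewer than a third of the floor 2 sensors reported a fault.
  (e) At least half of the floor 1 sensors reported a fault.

(a) floor 3: |A| = 7, |A ∩ B| = 3; needs |A ∩ B| ≤ |A ∖ B| — true.
(b) floor 4: |A| = 7, |A ∩ B| = 2; needs |A ∩ B| / |A| ≤ 1/3 — true.
(c) floor 5: |A| = 5, |A ∩ B| = 3; needs |A ∩ B| ≥ |A ∖ B| — true.
(d) floor 2: |A| = 5, |A ∩ B| = 1; needs |A ∩ B| / |A| < 1/3 — true.
(e) floor 1: |A| = 9, |A ∩ B| = 4; needs |A ∩ B| ≥ |A ∖ B| — false.

4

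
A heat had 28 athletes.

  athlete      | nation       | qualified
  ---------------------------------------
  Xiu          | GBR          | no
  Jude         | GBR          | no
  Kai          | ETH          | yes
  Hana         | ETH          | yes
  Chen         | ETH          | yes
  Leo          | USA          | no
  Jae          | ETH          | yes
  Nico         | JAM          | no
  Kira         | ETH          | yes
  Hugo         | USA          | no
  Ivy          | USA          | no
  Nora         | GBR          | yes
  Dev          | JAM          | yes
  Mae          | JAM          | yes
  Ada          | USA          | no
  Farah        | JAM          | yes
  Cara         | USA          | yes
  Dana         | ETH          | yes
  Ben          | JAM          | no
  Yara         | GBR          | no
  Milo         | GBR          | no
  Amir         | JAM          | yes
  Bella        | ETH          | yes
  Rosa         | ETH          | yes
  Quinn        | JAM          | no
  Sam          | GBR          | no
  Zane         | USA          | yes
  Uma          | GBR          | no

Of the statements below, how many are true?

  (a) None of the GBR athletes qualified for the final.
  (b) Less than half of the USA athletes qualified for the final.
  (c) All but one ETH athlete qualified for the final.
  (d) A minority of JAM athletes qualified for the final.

(a) GBR: |A| = 7, |A ∩ B| = 1; needs A ∩ B = ∅ (|A ∩ B| = 0) — false.
(b) USA: |A| = 6, |A ∩ B| = 2; needs |A ∩ B| < |A ∖ B| — true.
(c) ETH: |A| = 8, |A ∩ B| = 8; needs |A ∖ B| = 1 — false.
(d) JAM: |A| = 7, |A ∩ B| = 4; needs |A ∩ B| < |A ∖ B| — false.

1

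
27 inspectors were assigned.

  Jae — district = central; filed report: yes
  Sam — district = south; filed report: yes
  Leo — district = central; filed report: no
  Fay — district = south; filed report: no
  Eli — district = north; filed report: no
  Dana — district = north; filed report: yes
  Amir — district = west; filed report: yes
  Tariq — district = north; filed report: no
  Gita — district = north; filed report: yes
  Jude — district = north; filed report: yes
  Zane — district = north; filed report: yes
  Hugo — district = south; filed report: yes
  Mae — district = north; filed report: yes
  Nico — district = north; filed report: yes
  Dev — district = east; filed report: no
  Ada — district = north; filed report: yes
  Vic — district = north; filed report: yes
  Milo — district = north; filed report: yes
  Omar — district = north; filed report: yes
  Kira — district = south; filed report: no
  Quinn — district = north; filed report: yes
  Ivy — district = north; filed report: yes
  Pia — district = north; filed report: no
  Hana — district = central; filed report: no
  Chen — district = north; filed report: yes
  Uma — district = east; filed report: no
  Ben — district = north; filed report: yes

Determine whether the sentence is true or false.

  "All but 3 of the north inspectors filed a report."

True

Truth condition: |A ∖ B| = 3.
|A| = 17, |A ∩ B| = 14, |A ∖ B| = 3.
|A ∖ B| = 3, so the statement is true.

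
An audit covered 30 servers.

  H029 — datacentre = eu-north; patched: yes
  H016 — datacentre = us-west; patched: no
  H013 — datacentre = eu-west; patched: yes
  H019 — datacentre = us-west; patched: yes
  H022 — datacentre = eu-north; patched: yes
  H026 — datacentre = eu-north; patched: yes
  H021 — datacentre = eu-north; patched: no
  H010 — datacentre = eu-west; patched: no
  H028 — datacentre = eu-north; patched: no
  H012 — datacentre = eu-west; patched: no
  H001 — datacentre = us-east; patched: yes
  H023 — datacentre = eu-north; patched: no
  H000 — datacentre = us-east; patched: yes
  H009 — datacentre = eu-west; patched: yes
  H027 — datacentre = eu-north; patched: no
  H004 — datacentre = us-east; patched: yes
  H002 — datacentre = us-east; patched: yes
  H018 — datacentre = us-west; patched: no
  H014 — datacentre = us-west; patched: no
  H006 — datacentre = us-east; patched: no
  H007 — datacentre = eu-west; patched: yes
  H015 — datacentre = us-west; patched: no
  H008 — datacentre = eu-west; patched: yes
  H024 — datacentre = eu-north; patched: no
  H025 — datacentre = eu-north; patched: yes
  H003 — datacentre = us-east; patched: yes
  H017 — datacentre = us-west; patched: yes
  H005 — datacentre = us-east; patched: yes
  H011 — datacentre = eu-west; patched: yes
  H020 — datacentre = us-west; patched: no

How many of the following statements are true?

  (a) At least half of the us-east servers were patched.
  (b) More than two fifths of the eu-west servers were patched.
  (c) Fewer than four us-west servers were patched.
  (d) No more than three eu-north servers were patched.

(a) us-east: |A| = 7, |A ∩ B| = 6; needs |A ∩ B| ≥ |A ∖ B| — true.
(b) eu-west: |A| = 7, |A ∩ B| = 5; needs |A ∩ B| / |A| > 2/5 — true.
(c) us-west: |A| = 7, |A ∩ B| = 2; needs |A ∩ B| < 4 — true.
(d) eu-north: |A| = 9, |A ∩ B| = 4; needs |A ∩ B| ≤ 3 — false.

3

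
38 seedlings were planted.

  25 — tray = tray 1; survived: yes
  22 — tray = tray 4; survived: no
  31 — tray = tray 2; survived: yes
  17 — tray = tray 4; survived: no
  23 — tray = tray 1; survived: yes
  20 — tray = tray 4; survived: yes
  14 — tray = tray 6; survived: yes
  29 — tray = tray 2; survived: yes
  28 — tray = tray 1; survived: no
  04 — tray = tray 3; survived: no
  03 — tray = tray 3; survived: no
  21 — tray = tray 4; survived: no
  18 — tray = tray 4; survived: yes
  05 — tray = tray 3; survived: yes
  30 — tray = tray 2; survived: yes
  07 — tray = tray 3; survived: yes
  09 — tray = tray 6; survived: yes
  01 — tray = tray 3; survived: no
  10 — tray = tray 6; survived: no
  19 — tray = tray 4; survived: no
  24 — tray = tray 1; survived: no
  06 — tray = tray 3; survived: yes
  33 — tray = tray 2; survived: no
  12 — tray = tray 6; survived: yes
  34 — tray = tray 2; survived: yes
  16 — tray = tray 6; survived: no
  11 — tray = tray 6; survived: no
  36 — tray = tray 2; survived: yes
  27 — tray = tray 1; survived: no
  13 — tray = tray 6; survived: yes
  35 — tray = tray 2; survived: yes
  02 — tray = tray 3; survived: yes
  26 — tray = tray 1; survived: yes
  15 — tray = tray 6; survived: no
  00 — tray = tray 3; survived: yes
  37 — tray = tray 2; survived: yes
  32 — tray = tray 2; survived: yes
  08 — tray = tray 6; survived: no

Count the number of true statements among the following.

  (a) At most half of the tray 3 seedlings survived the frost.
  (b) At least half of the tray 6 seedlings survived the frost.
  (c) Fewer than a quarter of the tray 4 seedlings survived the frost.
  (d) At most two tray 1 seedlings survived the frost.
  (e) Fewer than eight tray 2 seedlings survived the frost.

0

(a) tray 3: |A| = 8, |A ∩ B| = 5; needs |A ∩ B| ≤ |A ∖ B| — false.
(b) tray 6: |A| = 9, |A ∩ B| = 4; needs |A ∩ B| ≥ |A ∖ B| — false.
(c) tray 4: |A| = 6, |A ∩ B| = 2; needs |A ∩ B| / |A| < 1/4 — false.
(d) tray 1: |A| = 6, |A ∩ B| = 3; needs |A ∩ B| ≤ 2 — false.
(e) tray 2: |A| = 9, |A ∩ B| = 8; needs |A ∩ B| < 8 — false.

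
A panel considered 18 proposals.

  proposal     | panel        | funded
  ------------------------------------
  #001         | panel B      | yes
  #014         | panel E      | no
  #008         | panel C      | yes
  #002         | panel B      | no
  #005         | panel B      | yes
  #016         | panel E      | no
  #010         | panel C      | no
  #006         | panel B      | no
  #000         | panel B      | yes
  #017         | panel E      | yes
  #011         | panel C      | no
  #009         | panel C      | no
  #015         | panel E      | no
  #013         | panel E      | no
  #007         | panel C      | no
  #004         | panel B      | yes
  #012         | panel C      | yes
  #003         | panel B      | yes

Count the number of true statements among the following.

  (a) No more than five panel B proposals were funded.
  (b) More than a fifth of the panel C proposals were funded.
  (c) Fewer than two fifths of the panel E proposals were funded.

(a) panel B: |A| = 7, |A ∩ B| = 5; needs |A ∩ B| ≤ 5 — true.
(b) panel C: |A| = 6, |A ∩ B| = 2; needs |A ∩ B| / |A| > 1/5 — true.
(c) panel E: |A| = 5, |A ∩ B| = 1; needs |A ∩ B| / |A| < 2/5 — true.

3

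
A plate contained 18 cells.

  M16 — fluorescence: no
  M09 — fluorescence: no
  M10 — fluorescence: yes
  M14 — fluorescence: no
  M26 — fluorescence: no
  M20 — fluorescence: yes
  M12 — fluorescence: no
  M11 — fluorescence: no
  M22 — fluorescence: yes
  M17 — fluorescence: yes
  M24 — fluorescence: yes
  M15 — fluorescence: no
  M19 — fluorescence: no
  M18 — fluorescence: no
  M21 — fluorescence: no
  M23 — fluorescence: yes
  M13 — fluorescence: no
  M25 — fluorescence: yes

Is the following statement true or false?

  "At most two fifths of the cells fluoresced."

'At most two fifths of the cells fluoresced' holds iff |A ∩ B| / |A| ≤ 2/5.
|A| = 18, |A ∩ B| = 7, |A ∖ B| = 11.
|A ∩ B|/|A| = 7/18, so the statement is true.

True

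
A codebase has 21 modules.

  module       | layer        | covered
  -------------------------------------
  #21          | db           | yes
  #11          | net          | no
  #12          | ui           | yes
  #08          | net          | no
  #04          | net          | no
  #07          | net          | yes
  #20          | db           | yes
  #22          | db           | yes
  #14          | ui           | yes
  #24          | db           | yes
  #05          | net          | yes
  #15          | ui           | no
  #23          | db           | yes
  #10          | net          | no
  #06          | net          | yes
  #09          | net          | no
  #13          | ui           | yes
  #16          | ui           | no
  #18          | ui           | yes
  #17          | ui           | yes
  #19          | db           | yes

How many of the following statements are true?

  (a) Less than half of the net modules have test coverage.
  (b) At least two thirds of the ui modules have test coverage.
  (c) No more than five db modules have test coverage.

(a) net: |A| = 8, |A ∩ B| = 3; needs |A ∩ B| < |A ∖ B| — true.
(b) ui: |A| = 7, |A ∩ B| = 5; needs |A ∩ B| / |A| ≥ 2/3 — true.
(c) db: |A| = 6, |A ∩ B| = 6; needs |A ∩ B| ≤ 5 — false.

2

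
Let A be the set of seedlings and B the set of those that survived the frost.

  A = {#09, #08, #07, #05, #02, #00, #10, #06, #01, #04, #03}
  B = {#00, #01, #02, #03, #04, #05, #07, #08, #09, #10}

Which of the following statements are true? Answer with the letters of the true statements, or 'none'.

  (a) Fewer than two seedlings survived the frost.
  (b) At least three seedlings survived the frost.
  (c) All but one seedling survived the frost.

|A| = 11, |A ∩ B| = 10, |A ∖ B| = 1.
(a) |A ∩ B| < 2: fails.
(b) |A ∩ B| ≥ 3: holds.
(c) |A ∖ B| = 1: holds.

(b), (c)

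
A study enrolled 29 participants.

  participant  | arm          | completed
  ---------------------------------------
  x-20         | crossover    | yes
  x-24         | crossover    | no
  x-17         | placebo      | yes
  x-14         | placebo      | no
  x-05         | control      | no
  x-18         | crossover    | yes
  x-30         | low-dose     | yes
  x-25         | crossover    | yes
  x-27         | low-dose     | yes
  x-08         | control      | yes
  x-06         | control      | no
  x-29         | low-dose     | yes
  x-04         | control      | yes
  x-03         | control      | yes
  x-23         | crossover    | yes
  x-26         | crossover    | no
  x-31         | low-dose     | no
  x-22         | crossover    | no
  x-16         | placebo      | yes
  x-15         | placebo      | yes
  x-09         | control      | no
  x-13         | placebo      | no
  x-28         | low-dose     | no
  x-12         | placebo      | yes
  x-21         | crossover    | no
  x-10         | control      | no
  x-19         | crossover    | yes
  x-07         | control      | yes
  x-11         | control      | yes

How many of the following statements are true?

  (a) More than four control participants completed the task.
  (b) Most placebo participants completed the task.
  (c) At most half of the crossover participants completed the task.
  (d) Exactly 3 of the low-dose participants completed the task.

(a) control: |A| = 9, |A ∩ B| = 5; needs |A ∩ B| > 4 — true.
(b) placebo: |A| = 6, |A ∩ B| = 4; needs |A ∩ B| > |A ∖ B| — true.
(c) crossover: |A| = 9, |A ∩ B| = 5; needs |A ∩ B| ≤ |A ∖ B| — false.
(d) low-dose: |A| = 5, |A ∩ B| = 3; needs |A ∩ B| = 3 — true.

3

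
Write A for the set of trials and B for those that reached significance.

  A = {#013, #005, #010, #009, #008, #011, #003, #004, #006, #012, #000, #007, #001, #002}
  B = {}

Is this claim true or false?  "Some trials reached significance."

The determiner here denotes the relation: A ∩ B ≠ ∅ (|A ∩ B| ≥ 1).
A (the restrictor) = {#013, #005, #010, #009, #008, #011, #003, #004, #006, #012, #000, #007, #001, #002}, |A| = 14.
A ∩ B = {}, so |A ∩ B| = 0.
So the statement is false.

False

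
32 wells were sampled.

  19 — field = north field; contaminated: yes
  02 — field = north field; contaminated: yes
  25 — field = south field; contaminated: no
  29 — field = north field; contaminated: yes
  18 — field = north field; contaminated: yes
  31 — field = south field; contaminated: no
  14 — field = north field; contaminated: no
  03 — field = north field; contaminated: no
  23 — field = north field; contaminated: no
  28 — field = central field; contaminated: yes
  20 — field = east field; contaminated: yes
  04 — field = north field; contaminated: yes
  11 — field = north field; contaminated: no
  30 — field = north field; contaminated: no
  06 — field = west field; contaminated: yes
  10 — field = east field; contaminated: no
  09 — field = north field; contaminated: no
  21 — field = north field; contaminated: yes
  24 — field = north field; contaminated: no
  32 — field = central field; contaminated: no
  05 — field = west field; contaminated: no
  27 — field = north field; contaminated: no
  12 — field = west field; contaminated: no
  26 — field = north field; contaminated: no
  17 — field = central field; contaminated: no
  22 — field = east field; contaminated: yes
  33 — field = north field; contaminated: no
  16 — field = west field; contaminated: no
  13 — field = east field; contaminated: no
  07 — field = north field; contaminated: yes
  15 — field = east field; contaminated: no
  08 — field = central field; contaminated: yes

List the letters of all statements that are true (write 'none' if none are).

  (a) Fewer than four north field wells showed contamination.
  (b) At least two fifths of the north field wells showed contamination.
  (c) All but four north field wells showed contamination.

|A| = 17, |A ∩ B| = 7, |A ∖ B| = 10.
(a) |A ∩ B| < 4: fails.
(b) |A ∩ B| / |A| ≥ 2/5: holds.
(c) |A ∖ B| = 4: fails.

(b)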